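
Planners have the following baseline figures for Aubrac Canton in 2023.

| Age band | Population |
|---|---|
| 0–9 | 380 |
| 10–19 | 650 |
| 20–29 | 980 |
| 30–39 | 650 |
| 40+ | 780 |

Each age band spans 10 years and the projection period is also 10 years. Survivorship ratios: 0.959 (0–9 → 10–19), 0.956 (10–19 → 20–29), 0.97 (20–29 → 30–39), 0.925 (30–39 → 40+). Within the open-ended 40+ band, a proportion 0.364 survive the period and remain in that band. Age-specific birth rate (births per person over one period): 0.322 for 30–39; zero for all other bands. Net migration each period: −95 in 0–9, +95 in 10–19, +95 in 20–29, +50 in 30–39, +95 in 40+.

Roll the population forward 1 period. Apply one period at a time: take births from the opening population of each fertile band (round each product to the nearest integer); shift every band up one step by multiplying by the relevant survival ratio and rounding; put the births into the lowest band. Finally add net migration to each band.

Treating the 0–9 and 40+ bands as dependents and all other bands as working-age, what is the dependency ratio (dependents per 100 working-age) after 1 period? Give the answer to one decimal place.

Period 1.
Births: 650 × 0.322 = 209
10–19: 380 × 0.959 = 364
20–29: 650 × 0.956 = 621
30–39: 980 × 0.97 = 951
40+: 650 × 0.925 + 780 × 0.364 = 601 + 284 = 885
Net migration: 0–9 − 95 → 114; 10–19 + 95 → 459; 20–29 + 95 → 716; 30–39 + 50 → 1001; 40+ + 95 → 980
End of period: [114, 459, 716, 1001, 980]
Dependents (band 0–9 + band 40+) = 114 + 980 = 1094; working-age = 2176; ratio = 1094/2176 × 100 = 50.3

50.3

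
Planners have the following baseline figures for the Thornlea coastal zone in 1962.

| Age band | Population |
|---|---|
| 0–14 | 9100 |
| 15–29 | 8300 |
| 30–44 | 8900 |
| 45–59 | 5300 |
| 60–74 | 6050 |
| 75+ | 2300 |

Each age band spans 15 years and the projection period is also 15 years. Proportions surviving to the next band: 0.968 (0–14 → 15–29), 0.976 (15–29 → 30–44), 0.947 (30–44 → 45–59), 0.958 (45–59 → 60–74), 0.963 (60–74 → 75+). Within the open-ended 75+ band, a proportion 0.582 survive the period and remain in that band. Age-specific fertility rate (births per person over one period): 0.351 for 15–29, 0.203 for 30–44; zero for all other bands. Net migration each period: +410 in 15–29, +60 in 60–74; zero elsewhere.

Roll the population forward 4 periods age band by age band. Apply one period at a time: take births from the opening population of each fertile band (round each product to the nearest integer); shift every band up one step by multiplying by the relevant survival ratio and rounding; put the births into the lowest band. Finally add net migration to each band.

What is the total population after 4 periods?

Call the bands 1 to 6, youngest first.
Period 1:
Births: 8300 * 0.351 = 2913, 8900 * 0.203 = 1807 → 4720
Band 2: 9100 * 0.968 = 8809
Band 3: 8300 * 0.976 = 8101
Band 4: 8900 * 0.947 = 8428
Band 5: 5300 * 0.958 = 5077
Band 6: 6050 * 0.963 + 2300 * 0.582 = 5826 + 1339 = 7165
Net migration: Band 2 + 410 → 9219; Band 5 + 60 → 5137
Giving 4720 / 9219 / 8101 / 8428 / 5137 / 7165.
Period 2:
Births: 9219 * 0.351 = 3236, 8101 * 0.203 = 1645 → 4881
Band 2: 4720 * 0.968 = 4569
Band 3: 9219 * 0.976 = 8998
Band 4: 8101 * 0.947 = 7672
Band 5: 8428 * 0.958 = 8074
Band 6: 5137 * 0.963 + 7165 * 0.582 = 4947 + 4170 = 9117
Net migration: Band 2 + 410 → 4979; Band 5 + 60 → 8134
Giving 4881 / 4979 / 8998 / 7672 / 8134 / 9117.
Period 3:
Births: 4979 * 0.351 = 1748, 8998 * 0.203 = 1827 → 3575
Band 2: 4881 * 0.968 = 4725
Band 3: 4979 * 0.976 = 4860
Band 4: 8998 * 0.947 = 8521
Band 5: 7672 * 0.958 = 7350
Band 6: 8134 * 0.963 + 9117 * 0.582 = 7833 + 5306 = 13139
Net migration: Band 2 + 410 → 5135; Band 5 + 60 → 7410
Giving 3575 / 5135 / 4860 / 8521 / 7410 / 13139.
Period 4:
Births: 5135 * 0.351 = 1802, 4860 * 0.203 = 987 → 2789
Band 2: 3575 * 0.968 = 3461
Band 3: 5135 * 0.976 = 5012
Band 4: 4860 * 0.947 = 4602
Band 5: 8521 * 0.958 = 8163
Band 6: 7410 * 0.963 + 13139 * 0.582 = 7136 + 7647 = 14783
Net migration: Band 2 + 410 → 3871; Band 5 + 60 → 8223
Giving 2789 / 3871 / 5012 / 4602 / 8223 / 14783.
Total after period 4: 2789 + 3871 + 5012 + 4602 + 8223 + 14783 = 39280

39280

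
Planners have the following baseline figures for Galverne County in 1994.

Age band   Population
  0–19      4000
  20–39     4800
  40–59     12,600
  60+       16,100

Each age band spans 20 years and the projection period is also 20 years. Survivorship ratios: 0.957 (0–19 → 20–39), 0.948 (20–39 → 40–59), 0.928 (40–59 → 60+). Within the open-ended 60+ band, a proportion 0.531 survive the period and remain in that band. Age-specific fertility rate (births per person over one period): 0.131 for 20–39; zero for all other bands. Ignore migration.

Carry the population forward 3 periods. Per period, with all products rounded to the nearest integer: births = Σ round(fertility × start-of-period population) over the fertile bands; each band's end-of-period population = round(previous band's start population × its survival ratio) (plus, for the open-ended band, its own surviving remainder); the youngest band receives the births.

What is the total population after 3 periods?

12447

[period 1]
Births: 4800 × 0.131 = 629
20–39: 4000 × 0.957 = 3828
40–59: 4800 × 0.948 = 4550
60+: 12600 × 0.928 + 16100 × 0.531 = 11693 + 8549 = 20242
Population now: 0–19=629, 20–39=3828, 40–59=4550, 60+=20242
[period 2]
Births: 3828 × 0.131 = 501
20–39: 629 × 0.957 = 602
40–59: 3828 × 0.948 = 3629
60+: 4550 × 0.928 + 20242 × 0.531 = 4222 + 10749 = 14971
Population now: 0–19=501, 20–39=602, 40–59=3629, 60+=14971
[period 3]
Births: 602 × 0.131 = 79
20–39: 501 × 0.957 = 479
40–59: 602 × 0.948 = 571
60+: 3629 × 0.928 + 14971 × 0.531 = 3368 + 7950 = 11318
Population now: 0–19=79, 20–39=479, 40–59=571, 60+=11318
Total after period 3: 79 + 479 + 571 + 11318 = 12447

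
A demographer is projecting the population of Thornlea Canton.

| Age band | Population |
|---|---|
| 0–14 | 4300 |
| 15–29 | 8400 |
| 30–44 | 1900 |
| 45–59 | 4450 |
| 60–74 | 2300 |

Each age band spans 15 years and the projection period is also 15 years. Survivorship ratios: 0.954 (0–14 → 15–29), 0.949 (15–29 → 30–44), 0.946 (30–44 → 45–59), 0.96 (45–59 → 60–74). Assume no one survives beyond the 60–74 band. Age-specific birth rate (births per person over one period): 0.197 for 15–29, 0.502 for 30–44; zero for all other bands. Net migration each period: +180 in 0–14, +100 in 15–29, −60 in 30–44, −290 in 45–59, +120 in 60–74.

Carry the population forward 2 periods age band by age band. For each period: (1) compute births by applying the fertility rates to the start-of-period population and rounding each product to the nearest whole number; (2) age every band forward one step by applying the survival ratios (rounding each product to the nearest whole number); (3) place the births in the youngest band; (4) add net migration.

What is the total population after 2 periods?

Call the groups 1 to 5, youngest first.
After projecting period 1:
Births: 8400 × 0.197 = 1655 ; 1900 × 0.502 = 954 → total 2609
Group 2: 4300 × 0.954 = 4102
Group 3: 8400 × 0.949 = 7972
Group 4: 1900 × 0.946 = 1797
Group 5: 4450 × 0.96 = 4272
Net migration: Group 1 + 180 → 2789; Group 2 + 100 → 4202; Group 3 − 60 → 7912; Group 4 − 290 → 1507; Group 5 + 120 → 4392
End of period: [2789, 4202, 7912, 1507, 4392]
After projecting period 2:
Births: 4202 × 0.197 = 828 ; 7912 × 0.502 = 3972 → total 4800
Group 2: 2789 × 0.954 = 2661
Group 3: 4202 × 0.949 = 3988
Group 4: 7912 × 0.946 = 7485
Group 5: 1507 × 0.96 = 1447
Net migration: Group 1 + 180 → 4980; Group 2 + 100 → 2761; Group 3 − 60 → 3928; Group 4 − 290 → 7195; Group 5 + 120 → 1567
End of period: [4980, 2761, 3928, 7195, 1567]
Total after period 2: 4980 + 2761 + 3928 + 7195 + 1567 = 20431

20431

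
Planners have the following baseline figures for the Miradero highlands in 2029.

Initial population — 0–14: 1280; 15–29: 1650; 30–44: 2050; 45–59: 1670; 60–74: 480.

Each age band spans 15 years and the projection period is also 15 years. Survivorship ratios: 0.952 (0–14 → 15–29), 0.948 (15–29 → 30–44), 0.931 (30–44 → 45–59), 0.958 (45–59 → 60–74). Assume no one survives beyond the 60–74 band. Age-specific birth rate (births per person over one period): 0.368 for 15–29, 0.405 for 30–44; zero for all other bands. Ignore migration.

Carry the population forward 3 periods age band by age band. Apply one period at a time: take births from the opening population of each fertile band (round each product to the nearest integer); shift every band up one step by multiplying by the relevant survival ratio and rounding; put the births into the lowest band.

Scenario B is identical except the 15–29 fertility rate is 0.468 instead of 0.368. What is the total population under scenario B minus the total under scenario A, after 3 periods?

475

Call the groups 1 to 5, youngest first.
— Period 1 —
Births: 1650 × 0.368 = 607, 2050 × 0.405 = 830 — total 1437
Group 2: 1280 × 0.952 = 1219
Group 3: 1650 × 0.948 = 1564
Group 4: 2050 × 0.931 = 1909
Group 5: 1670 × 0.958 = 1600
→ [1437, 1219, 1564, 1909, 1600]
— Period 2 —
Births: 1219 × 0.368 = 449, 1564 × 0.405 = 633 — total 1082
Group 2: 1437 × 0.952 = 1368
Group 3: 1219 × 0.948 = 1156
Group 4: 1564 × 0.931 = 1456
Group 5: 1909 × 0.958 = 1829
→ [1082, 1368, 1156, 1456, 1829]
— Period 3 —
Births: 1368 × 0.368 = 503, 1156 × 0.405 = 468 — total 971
Group 2: 1082 × 0.952 = 1030
Group 3: 1368 × 0.948 = 1297
Group 4: 1156 × 0.931 = 1076
Group 5: 1456 × 0.958 = 1395
→ [971, 1030, 1297, 1076, 1395]
Scenario A total after 3 periods: 5769
Scenario B projection —
— Period 1 —
Births: 1650 × 0.468 = 772, 2050 × 0.405 = 830 — total 1602
Group 2: 1280 × 0.952 = 1219
Group 3: 1650 × 0.948 = 1564
Group 4: 2050 × 0.931 = 1909
Group 5: 1670 × 0.958 = 1600
→ [1602, 1219, 1564, 1909, 1600]
— Period 2 —
Births: 1219 × 0.468 = 570, 1564 × 0.405 = 633 — total 1203
Group 2: 1602 × 0.952 = 1525
Group 3: 1219 × 0.948 = 1156
Group 4: 1564 × 0.931 = 1456
Group 5: 1909 × 0.958 = 1829
→ [1203, 1525, 1156, 1456, 1829]
— Period 3 —
Births: 1525 × 0.468 = 714, 1156 × 0.405 = 468 — total 1182
Group 2: 1203 × 0.952 = 1145
Group 3: 1525 × 0.948 = 1446
Group 4: 1156 × 0.931 = 1076
Group 5: 1456 × 0.958 = 1395
→ [1182, 1145, 1446, 1076, 1395]
Scenario B total after 3 periods: 6244
Difference B − A = 6244 − 5769 = 475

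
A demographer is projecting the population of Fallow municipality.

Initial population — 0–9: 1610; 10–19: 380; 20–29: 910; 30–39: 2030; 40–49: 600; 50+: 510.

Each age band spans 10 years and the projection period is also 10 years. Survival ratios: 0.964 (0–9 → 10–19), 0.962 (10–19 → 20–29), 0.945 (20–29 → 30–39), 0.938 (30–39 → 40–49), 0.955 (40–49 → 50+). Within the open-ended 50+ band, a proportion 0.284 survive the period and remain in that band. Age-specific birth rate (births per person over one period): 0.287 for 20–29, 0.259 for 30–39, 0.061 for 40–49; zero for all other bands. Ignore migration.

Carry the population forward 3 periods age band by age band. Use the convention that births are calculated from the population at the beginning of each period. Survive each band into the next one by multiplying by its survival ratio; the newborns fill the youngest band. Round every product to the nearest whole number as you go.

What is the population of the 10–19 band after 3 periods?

428

Numbering the bands 1..6 from youngest to oldest:
Period 1.
Births: 910 * 0.287 = 261, 2030 * 0.259 = 526, 600 * 0.061 = 37 → 824
Band 2: 1610 * 0.964 = 1552
Band 3: 380 * 0.962 = 366
Band 4: 910 * 0.945 = 860
Band 5: 2030 * 0.938 = 1904
Band 6: 600 * 0.955 + 510 * 0.284 = 573 + 145 = 718
Giving 824 / 1552 / 366 / 860 / 1904 / 718.
Period 2.
Births: 366 * 0.287 = 105, 860 * 0.259 = 223, 1904 * 0.061 = 116 → 444
Band 2: 824 * 0.964 = 794
Band 3: 1552 * 0.962 = 1493
Band 4: 366 * 0.945 = 346
Band 5: 860 * 0.938 = 807
Band 6: 1904 * 0.955 + 718 * 0.284 = 1818 + 204 = 2022
Giving 444 / 794 / 1493 / 346 / 807 / 2022.
Period 3.
Births: 1493 * 0.287 = 428, 346 * 0.259 = 90, 807 * 0.061 = 49 → 567
Band 2: 444 * 0.964 = 428
Band 3: 794 * 0.962 = 764
Band 4: 1493 * 0.945 = 1411
Band 5: 346 * 0.938 = 325
Band 6: 807 * 0.955 + 2022 * 0.284 = 771 + 574 = 1345
Giving 567 / 428 / 764 / 1411 / 325 / 1345.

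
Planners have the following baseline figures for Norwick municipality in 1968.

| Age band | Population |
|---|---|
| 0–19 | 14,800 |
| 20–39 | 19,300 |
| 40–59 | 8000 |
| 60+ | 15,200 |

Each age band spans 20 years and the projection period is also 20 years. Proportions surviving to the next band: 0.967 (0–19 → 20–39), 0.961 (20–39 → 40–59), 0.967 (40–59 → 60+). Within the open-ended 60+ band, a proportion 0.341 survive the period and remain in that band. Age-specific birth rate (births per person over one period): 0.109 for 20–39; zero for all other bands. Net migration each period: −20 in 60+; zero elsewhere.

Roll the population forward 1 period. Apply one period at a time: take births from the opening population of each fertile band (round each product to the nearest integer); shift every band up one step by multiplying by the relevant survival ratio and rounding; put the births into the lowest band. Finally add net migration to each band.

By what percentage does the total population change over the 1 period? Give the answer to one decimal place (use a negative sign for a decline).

-16.5

Let group 1 be 0–19 through group 4 = 60+.
[period 1]
Births: 19300 * 0.109 = 2104
Group 2: 14800 * 0.967 = 14312
Group 3: 19300 * 0.961 = 18547
Group 4: 8000 * 0.967 + 15200 * 0.341 = 7736 + 5183 = 12919
Net migration: Group 4 − 20 → 12899
Population now: 0–19=2104, 20–39=14312, 40–59=18547, 60+=12899
Total: 57300 → 47862; change = -9438; percentage change = -16.5%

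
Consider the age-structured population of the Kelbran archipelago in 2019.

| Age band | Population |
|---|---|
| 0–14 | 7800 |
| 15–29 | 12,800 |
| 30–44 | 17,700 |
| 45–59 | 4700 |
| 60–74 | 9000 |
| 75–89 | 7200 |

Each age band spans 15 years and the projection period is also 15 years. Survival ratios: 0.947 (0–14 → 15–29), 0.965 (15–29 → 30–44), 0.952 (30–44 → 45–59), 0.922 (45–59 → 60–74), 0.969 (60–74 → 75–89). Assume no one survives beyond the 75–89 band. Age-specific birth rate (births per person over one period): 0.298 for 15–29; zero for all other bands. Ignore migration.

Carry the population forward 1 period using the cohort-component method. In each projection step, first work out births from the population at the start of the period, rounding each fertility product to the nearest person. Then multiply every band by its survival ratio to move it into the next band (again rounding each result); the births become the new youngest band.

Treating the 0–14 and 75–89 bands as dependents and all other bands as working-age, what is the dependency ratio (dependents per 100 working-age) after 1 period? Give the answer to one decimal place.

Call the groups 1 to 6, youngest first.
After projecting period 1:
Births: 12800 × 0.298 = 3814
Group 2: 7800 × 0.947 = 7387
Group 3: 12800 × 0.965 = 12352
Group 4: 17700 × 0.952 = 16850
Group 5: 4700 × 0.922 = 4333
Group 6: 9000 × 0.969 = 8721
→ [3814, 7387, 12352, 16850, 4333, 8721]
Dependents (band 0–14 + band 75–89) = 3814 + 8721 = 12535; working-age = 40922; ratio = 12535/40922 × 100 = 30.6

30.6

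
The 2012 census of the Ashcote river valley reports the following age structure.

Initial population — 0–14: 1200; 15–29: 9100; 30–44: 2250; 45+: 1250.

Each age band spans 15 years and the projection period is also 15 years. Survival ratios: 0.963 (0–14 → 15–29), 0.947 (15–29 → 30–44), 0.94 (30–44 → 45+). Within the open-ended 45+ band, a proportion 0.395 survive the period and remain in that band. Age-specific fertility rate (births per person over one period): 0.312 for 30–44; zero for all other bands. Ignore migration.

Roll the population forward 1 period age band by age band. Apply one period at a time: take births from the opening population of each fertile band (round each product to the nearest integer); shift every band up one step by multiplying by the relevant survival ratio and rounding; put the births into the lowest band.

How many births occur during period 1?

Call the groups 1 to 4, youngest first.
Period 1:
Births: 2250 × 0.312 = 702
Group 2: 1200 × 0.963 = 1156
Group 3: 9100 × 0.947 = 8618
Group 4: 2250 × 0.94 + 1250 × 0.395 = 2115 + 494 = 2609
Giving 702 / 1156 / 8618 / 2609.

702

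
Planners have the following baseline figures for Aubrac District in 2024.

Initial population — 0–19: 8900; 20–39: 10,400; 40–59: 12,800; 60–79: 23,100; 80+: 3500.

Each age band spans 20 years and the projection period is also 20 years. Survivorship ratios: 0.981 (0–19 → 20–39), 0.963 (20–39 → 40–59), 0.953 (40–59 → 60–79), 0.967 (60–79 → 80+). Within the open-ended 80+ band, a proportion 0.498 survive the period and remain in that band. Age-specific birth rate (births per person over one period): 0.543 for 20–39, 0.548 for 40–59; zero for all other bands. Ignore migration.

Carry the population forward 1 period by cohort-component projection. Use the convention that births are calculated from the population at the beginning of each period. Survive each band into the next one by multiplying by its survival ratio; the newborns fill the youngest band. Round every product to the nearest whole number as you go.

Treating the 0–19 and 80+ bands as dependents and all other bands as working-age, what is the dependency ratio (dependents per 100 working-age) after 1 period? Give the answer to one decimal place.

118.7

— Period 1 —
Births: 10400 * 0.543 = 5647 ; 12800 * 0.548 = 7014 — total 12661
20–39: 8900 * 0.981 = 8731
40–59: 10400 * 0.963 = 10015
60–79: 12800 * 0.953 = 12198
80+: 23100 * 0.967 + 3500 * 0.498 = 22338 + 1743 = 24081
→ [12661, 8731, 10015, 12198, 24081]
Dependents (band 0–19 + band 80+) = 12661 + 24081 = 36742; working-age = 30944; ratio = 36742/30944 × 100 = 118.7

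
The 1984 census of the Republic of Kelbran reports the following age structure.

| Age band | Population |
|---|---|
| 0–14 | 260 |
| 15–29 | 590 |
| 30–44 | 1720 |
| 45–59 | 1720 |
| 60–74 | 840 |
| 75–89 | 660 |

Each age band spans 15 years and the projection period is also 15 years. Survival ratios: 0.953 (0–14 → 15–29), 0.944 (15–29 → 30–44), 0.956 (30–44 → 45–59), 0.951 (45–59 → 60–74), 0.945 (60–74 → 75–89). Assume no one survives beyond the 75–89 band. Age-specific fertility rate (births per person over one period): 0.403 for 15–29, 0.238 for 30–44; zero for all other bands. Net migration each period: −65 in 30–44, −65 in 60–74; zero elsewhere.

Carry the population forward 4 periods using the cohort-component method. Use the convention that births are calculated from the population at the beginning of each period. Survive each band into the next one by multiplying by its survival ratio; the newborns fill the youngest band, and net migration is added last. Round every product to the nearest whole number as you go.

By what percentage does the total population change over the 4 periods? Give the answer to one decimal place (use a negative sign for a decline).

Call the groups 1 to 6, youngest first.
After projecting period 1:
Births: 590 × 0.403 = 238, 1720 × 0.238 = 409 ⇒ total 647
Group 2: 260 × 0.953 = 248
Group 3: 590 × 0.944 = 557
Group 4: 1720 × 0.956 = 1644
Group 5: 1720 × 0.951 = 1636
Group 6: 840 × 0.945 = 794
Net migration: Group 3 − 65 → 492; Group 5 − 65 → 1571
Giving 647 / 248 / 492 / 1644 / 1571 / 794.
After projecting period 2:
Births: 248 × 0.403 = 100, 492 × 0.238 = 117 ⇒ total 217
Group 2: 647 × 0.953 = 617
Group 3: 248 × 0.944 = 234
Group 4: 492 × 0.956 = 470
Group 5: 1644 × 0.951 = 1563
Group 6: 1571 × 0.945 = 1485
Net migration: Group 3 − 65 → 169; Group 5 − 65 → 1498
Giving 217 / 617 / 169 / 470 / 1498 / 1485.
After projecting period 3:
Births: 617 × 0.403 = 249, 169 × 0.238 = 40 ⇒ total 289
Group 2: 217 × 0.953 = 207
Group 3: 617 × 0.944 = 582
Group 4: 169 × 0.956 = 162
Group 5: 470 × 0.951 = 447
Group 6: 1498 × 0.945 = 1416
Net migration: Group 3 − 65 → 517; Group 5 − 65 → 382
Giving 289 / 207 / 517 / 162 / 382 / 1416.
After projecting period 4:
Births: 207 × 0.403 = 83, 517 × 0.238 = 123 ⇒ total 206
Group 2: 289 × 0.953 = 275
Group 3: 207 × 0.944 = 195
Group 4: 517 × 0.956 = 494
Group 5: 162 × 0.951 = 154
Group 6: 382 × 0.945 = 361
Net migration: Group 3 − 65 → 130; Group 5 − 65 → 89
Giving 206 / 275 / 130 / 494 / 89 / 361.
Total: 5790 → 1555; change = -4235; percentage change = -73.1%

-73.1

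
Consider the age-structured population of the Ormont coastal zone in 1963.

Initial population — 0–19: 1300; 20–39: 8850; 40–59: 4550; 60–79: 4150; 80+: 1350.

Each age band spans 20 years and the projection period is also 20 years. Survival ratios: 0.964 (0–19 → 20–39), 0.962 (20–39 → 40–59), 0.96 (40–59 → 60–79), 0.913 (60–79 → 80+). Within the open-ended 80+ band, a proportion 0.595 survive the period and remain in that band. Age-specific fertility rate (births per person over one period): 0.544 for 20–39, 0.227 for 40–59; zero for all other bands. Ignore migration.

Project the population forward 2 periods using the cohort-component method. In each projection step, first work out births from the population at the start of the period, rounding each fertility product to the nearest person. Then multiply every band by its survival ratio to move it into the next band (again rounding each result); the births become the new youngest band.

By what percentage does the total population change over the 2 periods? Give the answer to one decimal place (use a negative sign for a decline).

Let group 1 be 0–19 through group 5 = 80+.
After projecting period 1:
Births: 8850 × 0.544 = 4814 ; 4550 × 0.227 = 1033 → 5847
Group 2: 1300 × 0.964 = 1253
Group 3: 8850 × 0.962 = 8514
Group 4: 4550 × 0.96 = 4368
Group 5: 4150 × 0.913 + 1350 × 0.595 = 3789 + 803 = 4592
Population now: 0–19=5847, 20–39=1253, 40–59=8514, 60–79=4368, 80+=4592
After projecting period 2:
Births: 1253 × 0.544 = 682 ; 8514 × 0.227 = 1933 → 2615
Group 2: 5847 × 0.964 = 5637
Group 3: 1253 × 0.962 = 1205
Group 4: 8514 × 0.96 = 8173
Group 5: 4368 × 0.913 + 4592 × 0.595 = 3988 + 2732 = 6720
Population now: 0–19=2615, 20–39=5637, 40–59=1205, 60–79=8173, 80+=6720
Total: 20200 → 24350; change = 4150; percentage change = 20.5%

20.5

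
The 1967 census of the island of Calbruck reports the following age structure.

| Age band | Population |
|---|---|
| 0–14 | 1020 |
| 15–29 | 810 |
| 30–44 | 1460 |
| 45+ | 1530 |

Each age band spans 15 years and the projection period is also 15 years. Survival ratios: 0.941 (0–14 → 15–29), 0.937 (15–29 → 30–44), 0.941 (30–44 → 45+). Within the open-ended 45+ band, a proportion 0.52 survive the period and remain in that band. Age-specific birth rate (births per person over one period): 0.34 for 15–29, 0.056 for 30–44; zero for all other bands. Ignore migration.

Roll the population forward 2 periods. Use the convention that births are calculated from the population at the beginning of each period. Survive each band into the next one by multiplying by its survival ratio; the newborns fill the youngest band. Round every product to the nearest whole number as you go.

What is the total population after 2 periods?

3447

(Bands numbered youngest = 1 to oldest = 4.)
[period 1]
Births: 810 × 0.34 = 275, 1460 × 0.056 = 82 → total 357
Band 2: 1020 × 0.941 = 960
Band 3: 810 × 0.937 = 759
Band 4: 1460 × 0.941 + 1530 × 0.52 = 1374 + 796 = 2170
End of period: [357, 960, 759, 2170]
[period 2]
Births: 960 × 0.34 = 326, 759 × 0.056 = 43 → total 369
Band 2: 357 × 0.941 = 336
Band 3: 960 × 0.937 = 900
Band 4: 759 × 0.941 + 2170 × 0.52 = 714 + 1128 = 1842
End of period: [369, 336, 900, 1842]
Total after period 2: 369 + 336 + 900 + 1842 = 3447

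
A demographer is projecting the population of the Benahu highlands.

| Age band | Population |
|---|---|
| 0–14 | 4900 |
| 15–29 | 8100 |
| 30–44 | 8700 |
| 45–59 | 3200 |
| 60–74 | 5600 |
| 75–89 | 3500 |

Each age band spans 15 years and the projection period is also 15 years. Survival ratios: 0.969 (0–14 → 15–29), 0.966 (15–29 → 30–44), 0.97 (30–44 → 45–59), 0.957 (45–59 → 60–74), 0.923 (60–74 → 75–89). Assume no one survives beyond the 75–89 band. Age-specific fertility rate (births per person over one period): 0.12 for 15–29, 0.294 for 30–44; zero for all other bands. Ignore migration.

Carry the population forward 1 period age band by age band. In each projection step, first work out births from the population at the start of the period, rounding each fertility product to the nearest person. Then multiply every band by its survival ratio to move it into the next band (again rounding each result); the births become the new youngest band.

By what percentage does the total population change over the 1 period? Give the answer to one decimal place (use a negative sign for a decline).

— Period 1 —
Births: 8100 * 0.12 = 972 ; 8700 * 0.294 = 2558 → 3530
15–29: 4900 * 0.969 = 4748
30–44: 8100 * 0.966 = 7825
45–59: 8700 * 0.97 = 8439
60–74: 3200 * 0.957 = 3062
75–89: 5600 * 0.923 = 5169
Population now: 0–14=3530, 15–29=4748, 30–44=7825, 45–59=8439, 60–74=3062, 75–89=5169
Total: 34000 → 32773; change = -1227; percentage change = -3.6%

-3.6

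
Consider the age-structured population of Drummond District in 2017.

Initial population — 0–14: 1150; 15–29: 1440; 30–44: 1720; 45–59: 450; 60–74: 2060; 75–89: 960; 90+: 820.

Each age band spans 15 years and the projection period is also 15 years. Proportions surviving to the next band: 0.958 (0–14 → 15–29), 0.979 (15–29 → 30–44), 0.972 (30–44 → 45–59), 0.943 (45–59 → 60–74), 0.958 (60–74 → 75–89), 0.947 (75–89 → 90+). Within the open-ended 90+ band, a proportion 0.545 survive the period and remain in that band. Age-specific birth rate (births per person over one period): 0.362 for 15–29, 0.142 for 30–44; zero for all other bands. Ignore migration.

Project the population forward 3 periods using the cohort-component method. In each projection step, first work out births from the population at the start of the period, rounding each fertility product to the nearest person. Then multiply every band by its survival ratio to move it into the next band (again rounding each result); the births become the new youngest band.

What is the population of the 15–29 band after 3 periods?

574

(Groups numbered youngest = 1 to oldest = 7.)
After projecting period 1:
Births: 1440 × 0.362 = 521, 1720 × 0.142 = 244 → 765
Group 2: 1150 × 0.958 = 1102
Group 3: 1440 × 0.979 = 1410
Group 4: 1720 × 0.972 = 1672
Group 5: 450 × 0.943 = 424
Group 6: 2060 × 0.958 = 1973
Group 7: 960 × 0.947 + 820 × 0.545 = 909 + 447 = 1356
Population now: 0–14=765, 15–29=1102, 30–44=1410, 45–59=1672, 60–74=424, 75–89=1973, 90+=1356
After projecting period 2:
Births: 1102 × 0.362 = 399, 1410 × 0.142 = 200 → 599
Group 2: 765 × 0.958 = 733
Group 3: 1102 × 0.979 = 1079
Group 4: 1410 × 0.972 = 1371
Group 5: 1672 × 0.943 = 1577
Group 6: 424 × 0.958 = 406
Group 7: 1973 × 0.947 + 1356 × 0.545 = 1868 + 739 = 2607
Population now: 0–14=599, 15–29=733, 30–44=1079, 45–59=1371, 60–74=1577, 75–89=406, 90+=2607
After projecting period 3:
Births: 733 × 0.362 = 265, 1079 × 0.142 = 153 → 418
Group 2: 599 × 0.958 = 574
Group 3: 733 × 0.979 = 718
Group 4: 1079 × 0.972 = 1049
Group 5: 1371 × 0.943 = 1293
Group 6: 1577 × 0.958 = 1511
Group 7: 406 × 0.947 + 2607 × 0.545 = 384 + 1421 = 1805
Population now: 0–14=418, 15–29=574, 30–44=718, 45–59=1049, 60–74=1293, 75–89=1511, 90+=1805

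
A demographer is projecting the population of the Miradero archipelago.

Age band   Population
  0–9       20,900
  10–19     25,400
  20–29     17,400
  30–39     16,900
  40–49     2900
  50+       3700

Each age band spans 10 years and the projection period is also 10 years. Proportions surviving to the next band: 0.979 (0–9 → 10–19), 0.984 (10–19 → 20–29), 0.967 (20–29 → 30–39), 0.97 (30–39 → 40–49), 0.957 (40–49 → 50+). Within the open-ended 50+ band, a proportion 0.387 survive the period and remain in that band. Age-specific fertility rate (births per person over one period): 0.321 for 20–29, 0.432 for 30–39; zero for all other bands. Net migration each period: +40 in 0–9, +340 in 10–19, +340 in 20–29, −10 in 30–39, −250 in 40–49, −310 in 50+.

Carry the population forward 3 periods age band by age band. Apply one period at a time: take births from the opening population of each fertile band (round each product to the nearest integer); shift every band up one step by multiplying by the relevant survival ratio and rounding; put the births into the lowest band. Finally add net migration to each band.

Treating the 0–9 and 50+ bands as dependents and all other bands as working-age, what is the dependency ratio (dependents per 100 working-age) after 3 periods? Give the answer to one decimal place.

Period 1:
Births: 17400 × 0.321 = 5585 ; 16900 × 0.432 = 7301 ⇒ total 12886
10–19: 20900 × 0.979 = 20461
20–29: 25400 × 0.984 = 24994
30–39: 17400 × 0.967 = 16826
40–49: 16900 × 0.97 = 16393
50+: 2900 × 0.957 + 3700 × 0.387 = 2775 + 1432 = 4207
Net migration: 0–9 + 40 → 12926; 10–19 + 340 → 20801; 20–29 + 340 → 25334; 30–39 − 10 → 16816; 40–49 − 250 → 16143; 50+ − 310 → 3897
End of period: [12926, 20801, 25334, 16816, 16143, 3897]
Period 2:
Births: 25334 × 0.321 = 8132 ; 16816 × 0.432 = 7265 ⇒ total 15397
10–19: 12926 × 0.979 = 12655
20–29: 20801 × 0.984 = 20468
30–39: 25334 × 0.967 = 24498
40–49: 16816 × 0.97 = 16312
50+: 16143 × 0.957 + 3897 × 0.387 = 15449 + 1508 = 16957
Net migration: 0–9 + 40 → 15437; 10–19 + 340 → 12995; 20–29 + 340 → 20808; 30–39 − 10 → 24488; 40–49 − 250 → 16062; 50+ − 310 → 16647
End of period: [15437, 12995, 20808, 24488, 16062, 16647]
Period 3:
Births: 20808 × 0.321 = 6679 ; 24488 × 0.432 = 10579 ⇒ total 17258
10–19: 15437 × 0.979 = 15113
20–29: 12995 × 0.984 = 12787
30–39: 20808 × 0.967 = 20121
40–49: 24488 × 0.97 = 23753
50+: 16062 × 0.957 + 16647 × 0.387 = 15371 + 6442 = 21813
Net migration: 0–9 + 40 → 17298; 10–19 + 340 → 15453; 20–29 + 340 → 13127; 30–39 − 10 → 20111; 40–49 − 250 → 23503; 50+ − 310 → 21503
End of period: [17298, 15453, 13127, 20111, 23503, 21503]
Dependents (band 0–9 + band 50+) = 17298 + 21503 = 38801; working-age = 72194; ratio = 38801/72194 × 100 = 53.7

53.7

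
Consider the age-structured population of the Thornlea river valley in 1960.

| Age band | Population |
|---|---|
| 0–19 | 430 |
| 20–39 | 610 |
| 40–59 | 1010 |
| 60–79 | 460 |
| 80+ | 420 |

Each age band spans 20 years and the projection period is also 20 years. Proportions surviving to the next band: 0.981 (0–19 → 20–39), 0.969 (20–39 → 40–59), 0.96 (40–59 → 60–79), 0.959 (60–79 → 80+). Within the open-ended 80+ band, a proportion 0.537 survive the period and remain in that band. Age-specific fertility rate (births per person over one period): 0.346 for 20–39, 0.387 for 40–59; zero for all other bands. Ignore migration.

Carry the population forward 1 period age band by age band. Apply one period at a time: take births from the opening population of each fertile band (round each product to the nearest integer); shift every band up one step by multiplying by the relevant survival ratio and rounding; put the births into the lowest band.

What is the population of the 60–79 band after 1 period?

970

After projecting period 1:
Births: 610 × 0.346 = 211  |  1010 × 0.387 = 391 — total 602
20–39: 430 × 0.981 = 422
40–59: 610 × 0.969 = 591
60–79: 1010 × 0.96 = 970
80+: 460 × 0.959 + 420 × 0.537 = 441 + 226 = 667
→ [602, 422, 591, 970, 667]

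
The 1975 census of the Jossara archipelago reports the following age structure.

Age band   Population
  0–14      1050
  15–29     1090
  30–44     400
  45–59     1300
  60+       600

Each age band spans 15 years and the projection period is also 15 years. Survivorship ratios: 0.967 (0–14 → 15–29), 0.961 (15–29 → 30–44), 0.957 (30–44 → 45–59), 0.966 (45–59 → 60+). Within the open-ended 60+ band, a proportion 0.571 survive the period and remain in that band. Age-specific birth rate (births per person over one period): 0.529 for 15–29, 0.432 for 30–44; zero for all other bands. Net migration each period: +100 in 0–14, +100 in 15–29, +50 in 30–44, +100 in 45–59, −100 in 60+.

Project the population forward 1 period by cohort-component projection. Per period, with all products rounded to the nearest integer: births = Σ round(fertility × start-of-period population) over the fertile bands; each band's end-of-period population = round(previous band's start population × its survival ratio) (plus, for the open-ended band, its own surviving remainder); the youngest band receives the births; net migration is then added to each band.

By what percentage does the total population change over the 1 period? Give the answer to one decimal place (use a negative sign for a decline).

Numbering the groups 1..5 from youngest to oldest:
Period 1.
Births: 1090 × 0.529 = 577 ; 400 × 0.432 = 173 ⇒ total 750
Group 2: 1050 × 0.967 = 1015
Group 3: 1090 × 0.961 = 1047
Group 4: 400 × 0.957 = 383
Group 5: 1300 × 0.966 + 600 × 0.571 = 1256 + 343 = 1599
Net migration: Group 1 + 100 → 850; Group 2 + 100 → 1115; Group 3 + 50 → 1097; Group 4 + 100 → 483; Group 5 − 100 → 1499
→ [850, 1115, 1097, 483, 1499]
Total: 4440 → 5044; change = 604; percentage change = 13.6%

13.6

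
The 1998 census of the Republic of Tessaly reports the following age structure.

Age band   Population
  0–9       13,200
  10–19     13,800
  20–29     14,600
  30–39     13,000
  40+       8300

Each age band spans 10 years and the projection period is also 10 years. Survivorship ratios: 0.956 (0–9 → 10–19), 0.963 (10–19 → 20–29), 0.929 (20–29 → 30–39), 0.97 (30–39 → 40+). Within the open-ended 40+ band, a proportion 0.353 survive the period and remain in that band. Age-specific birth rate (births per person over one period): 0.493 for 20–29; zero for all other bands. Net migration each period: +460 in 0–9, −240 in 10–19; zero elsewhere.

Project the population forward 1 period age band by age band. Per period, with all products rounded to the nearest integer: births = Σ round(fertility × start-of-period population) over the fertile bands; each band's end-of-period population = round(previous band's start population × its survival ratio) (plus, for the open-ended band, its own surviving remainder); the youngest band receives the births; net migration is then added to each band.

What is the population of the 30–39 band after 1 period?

13563

Period 1.
Births: 14600 × 0.493 = 7198
10–19: 13200 × 0.956 = 12619
20–29: 13800 × 0.963 = 13289
30–39: 14600 × 0.929 = 13563
40+: 13000 × 0.97 + 8300 × 0.353 = 12610 + 2930 = 15540
Net migration: 0–9 + 460 → 7658; 10–19 − 240 → 12379
End of period: [7658, 12379, 13289, 13563, 15540]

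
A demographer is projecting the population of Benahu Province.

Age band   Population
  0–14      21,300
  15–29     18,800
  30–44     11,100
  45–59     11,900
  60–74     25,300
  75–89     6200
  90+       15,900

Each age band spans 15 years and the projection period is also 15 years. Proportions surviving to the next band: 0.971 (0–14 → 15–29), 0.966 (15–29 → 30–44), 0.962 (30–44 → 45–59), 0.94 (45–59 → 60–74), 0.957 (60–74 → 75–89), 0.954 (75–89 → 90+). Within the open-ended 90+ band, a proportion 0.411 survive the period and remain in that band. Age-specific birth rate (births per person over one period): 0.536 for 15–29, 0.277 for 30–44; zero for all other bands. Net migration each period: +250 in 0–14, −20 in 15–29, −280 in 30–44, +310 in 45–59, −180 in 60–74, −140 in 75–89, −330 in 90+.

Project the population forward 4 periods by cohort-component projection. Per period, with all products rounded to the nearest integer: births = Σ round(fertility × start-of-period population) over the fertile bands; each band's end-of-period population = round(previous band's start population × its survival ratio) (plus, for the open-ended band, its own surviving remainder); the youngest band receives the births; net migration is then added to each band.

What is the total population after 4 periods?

102227

(Groups numbered youngest = 1 to oldest = 7.)
[period 1]
Births: 18800 × 0.536 = 10077  |  11100 × 0.277 = 3075 → 13152
Group 2: 21300 × 0.971 = 20682
Group 3: 18800 × 0.966 = 18161
Group 4: 11100 × 0.962 = 10678
Group 5: 11900 × 0.94 = 11186
Group 6: 25300 × 0.957 = 24212
Group 7: 6200 × 0.954 + 15900 × 0.411 = 5915 + 6535 = 12450
Net migration: Group 1 + 250 → 13402; Group 2 − 20 → 20662; Group 3 − 280 → 17881; Group 4 + 310 → 10988; Group 5 − 180 → 11006; Group 6 − 140 → 24072; Group 7 − 330 → 12120
Giving 13402 / 20662 / 17881 / 10988 / 11006 / 24072 / 12120.
[period 2]
Births: 20662 × 0.536 = 11075  |  17881 × 0.277 = 4953 → 16028
Group 2: 13402 × 0.971 = 13013
Group 3: 20662 × 0.966 = 19959
Group 4: 17881 × 0.962 = 17202
Group 5: 10988 × 0.94 = 10329
Group 6: 11006 × 0.957 = 10533
Group 7: 24072 × 0.954 + 12120 × 0.411 = 22965 + 4981 = 27946
Net migration: Group 1 + 250 → 16278; Group 2 − 20 → 12993; Group 3 − 280 → 19679; Group 4 + 310 → 17512; Group 5 − 180 → 10149; Group 6 − 140 → 10393; Group 7 − 330 → 27616
Giving 16278 / 12993 / 19679 / 17512 / 10149 / 10393 / 27616.
[period 3]
Births: 12993 × 0.536 = 6964  |  19679 × 0.277 = 5451 → 12415
Group 2: 16278 × 0.971 = 15806
Group 3: 12993 × 0.966 = 12551
Group 4: 19679 × 0.962 = 18931
Group 5: 17512 × 0.94 = 16461
Group 6: 10149 × 0.957 = 9713
Group 7: 10393 × 0.954 + 27616 × 0.411 = 9915 + 11350 = 21265
Net migration: Group 1 + 250 → 12665; Group 2 − 20 → 15786; Group 3 − 280 → 12271; Group 4 + 310 → 19241; Group 5 − 180 → 16281; Group 6 − 140 → 9573; Group 7 − 330 → 20935
Giving 12665 / 15786 / 12271 / 19241 / 16281 / 9573 / 20935.
[period 4]
Births: 15786 × 0.536 = 8461  |  12271 × 0.277 = 3399 → 11860
Group 2: 12665 × 0.971 = 12298
Group 3: 15786 × 0.966 = 15249
Group 4: 12271 × 0.962 = 11805
Group 5: 19241 × 0.94 = 18087
Group 6: 16281 × 0.957 = 15581
Group 7: 9573 × 0.954 + 20935 × 0.411 = 9133 + 8604 = 17737
Net migration: Group 1 + 250 → 12110; Group 2 − 20 → 12278; Group 3 − 280 → 14969; Group 4 + 310 → 12115; Group 5 − 180 → 17907; Group 6 − 140 → 15441; Group 7 − 330 → 17407
Giving 12110 / 12278 / 14969 / 12115 / 17907 / 15441 / 17407.
Total after period 4: 12110 + 12278 + 14969 + 12115 + 17907 + 15441 + 17407 = 102227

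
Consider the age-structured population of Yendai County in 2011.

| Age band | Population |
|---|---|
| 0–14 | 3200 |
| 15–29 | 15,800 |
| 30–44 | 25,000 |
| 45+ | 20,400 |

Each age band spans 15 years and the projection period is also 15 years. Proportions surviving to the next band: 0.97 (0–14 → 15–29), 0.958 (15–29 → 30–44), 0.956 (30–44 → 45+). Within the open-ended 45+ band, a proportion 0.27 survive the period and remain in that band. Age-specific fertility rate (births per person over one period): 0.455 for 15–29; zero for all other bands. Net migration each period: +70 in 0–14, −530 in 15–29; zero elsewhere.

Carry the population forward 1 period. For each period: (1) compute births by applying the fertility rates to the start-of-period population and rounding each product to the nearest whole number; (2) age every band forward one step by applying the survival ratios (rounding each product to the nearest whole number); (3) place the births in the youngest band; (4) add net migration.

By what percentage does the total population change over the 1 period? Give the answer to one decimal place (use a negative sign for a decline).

-15.6

Period 1:
Births: 15800 × 0.455 = 7189
15–29: 3200 × 0.97 = 3104
30–44: 15800 × 0.958 = 15136
45+: 25000 × 0.956 + 20400 × 0.27 = 23900 + 5508 = 29408
Net migration: 0–14 + 70 → 7259; 15–29 − 530 → 2574
Population now: 0–14=7259, 15–29=2574, 30–44=15136, 45+=29408
Total: 64400 → 54377; change = -10023; percentage change = -15.6%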